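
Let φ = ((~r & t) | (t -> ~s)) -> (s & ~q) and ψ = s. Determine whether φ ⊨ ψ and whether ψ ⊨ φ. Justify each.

[⇒] Assume the antecedent. If s is true, s reduces to true regardless of the other variables. If s is false, the antecedent cannot hold. Either way s holds.

[⇐] This fails. Under s = T, q = T, r = F, t = F, the left side is false but the right side is true.

The forward direction holds; the converse fails.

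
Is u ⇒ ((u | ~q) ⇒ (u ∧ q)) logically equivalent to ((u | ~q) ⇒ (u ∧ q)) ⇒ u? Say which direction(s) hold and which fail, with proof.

Neither implication holds.

(⟹) This fails. Under u = F, q = T, the left side is true but the right side is false.

(⟸) This fails. Under u = T, q = F, the left side is false but the right side is true.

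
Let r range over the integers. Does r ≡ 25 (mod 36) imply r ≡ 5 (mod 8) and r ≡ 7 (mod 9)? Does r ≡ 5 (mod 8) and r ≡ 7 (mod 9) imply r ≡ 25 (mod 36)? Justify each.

(⇒) This fails: r = 25 gives 25 ≡ 25 (mod 36) but 25 ≡ 1 (mod 8), so the conjunction on the right does not hold.

(⇐) Conversely, if r ≡ 5 (mod 8) and r ≡ 7 (mod 9), then by the Chinese remainder theorem r ≡ 61 (mod 72). Since 61 ≡ 25 (mod 36) and 36 ∣ 72, we get r ≡ 25 (mod 36).

Not equivalent: only (⇐) holds.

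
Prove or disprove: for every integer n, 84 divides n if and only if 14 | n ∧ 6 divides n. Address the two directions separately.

(→) If 84 ∣ n, write n = 84q. Since 84 = 6·14, n = 14·(6q), so 14 ∣ n; and since 84 = 14·6, n = 6·(14q), so 6 ∣ n.

(←) This fails: take n = 42. Both 14 ∣ 42 and 6 ∣ 42, yet 42 is not a multiple of 84 (since 42 = 0·84 + 42), so 84 ∤ 42.

The forward direction holds; the converse fails.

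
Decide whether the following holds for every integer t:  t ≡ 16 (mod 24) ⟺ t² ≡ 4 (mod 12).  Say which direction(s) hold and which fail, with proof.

(⟹) Suppose t ≡ 16 (mod 24). Then t² ≡ 16² = 256 (mod 24), and since 12 ∣ 24, also t² ≡ 4 (mod 12).

(⟸) This fails: take t = 2. Then 2² = 4 ≡ 4 (mod 12), yet 2 ≡ 2 (mod 24), not 16.

(⇒) holds; (⇐) fails.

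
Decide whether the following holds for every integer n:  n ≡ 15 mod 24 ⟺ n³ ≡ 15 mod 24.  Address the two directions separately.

Both directions hold; the statement is true.

(⟸) Suppose n³ ≡ 15 (mod 24). The only residue r in {0, …, 23} with r³ ≡ 15 (mod 24) is r = 15, so n ≡ 15 (mod 24).

(⟹) Suppose n ≡ 15 mod 24. Write n = 24j + 15. Then (24j + 15)³ = 13824j³ + 25920j² + 16200j + 3375 = 24(576j³ + 1080j² + 675j + 140) + 15, so n³ ≡ 15 (mod 24).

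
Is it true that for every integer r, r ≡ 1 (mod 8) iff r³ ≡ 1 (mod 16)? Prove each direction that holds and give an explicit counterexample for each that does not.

(→) This fails: take r = 9. Then 9 ≡ 1 (mod 8), but 9³ = 729 ≡ 9 (mod 16), not 1.

(←) Conversely, the residues r modulo 16 with r³ ≡ 1 (mod 16) are exactly {1}, and each is ≡ 1 (mod 8).

(⇒) fails; (⇐) holds.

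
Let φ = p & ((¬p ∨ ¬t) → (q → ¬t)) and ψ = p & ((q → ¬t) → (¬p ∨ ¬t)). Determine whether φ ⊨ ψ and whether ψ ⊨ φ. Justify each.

The forward direction fails; the converse holds.

(⟹) This fails. Under t = T, q = F, p = T, the left side is true but the right side is false.

(⟸) Assume the antecedent. If t is true, the antecedent forces (t = T, q = T, p = T), and p & ((¬p ∨ ¬t) → (q → ¬t)) holds there. If t is false, the antecedent forces (t = F, q = F, p = T) or (t = F, q = T, p = T), and p & ((¬p ∨ ¬t) → (q → ¬t)) holds there. Either way p & ((¬p ∨ ¬t) → (q → ¬t)) holds.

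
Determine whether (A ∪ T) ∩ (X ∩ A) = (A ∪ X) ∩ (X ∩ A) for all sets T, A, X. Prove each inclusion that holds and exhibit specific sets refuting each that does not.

Both inclusions hold.

(⊆) Let x ∈ (A ∪ T) ∩ (X ∩ A). Then either x ∈ A ∩ X and x ∉ T; or x ∈ T ∩ A ∩ X. In each case x ∈ (A ∪ X) ∩ (X ∩ A), so (A ∪ T) ∩ (X ∩ A) ⊆ (A ∪ X) ∩ (X ∩ A).

(⊇) Let x ∈ (A ∪ X) ∩ (X ∩ A). Then either x ∈ A ∩ X and x ∉ T; or x ∈ T ∩ A ∩ X. In each case x ∈ (A ∪ T) ∩ (X ∩ A), so (A ∪ X) ∩ (X ∩ A) ⊆ (A ∪ T) ∩ (X ∩ A).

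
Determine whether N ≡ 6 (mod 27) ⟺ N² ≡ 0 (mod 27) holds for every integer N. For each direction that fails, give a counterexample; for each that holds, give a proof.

Forward direction. This fails: take N = 6. Then 6 ≡ 6 (mod 27), but 6² = 36 ≡ 9 (mod 27), not 0.

Converse. This fails: take N = 0. Then 0² = 0 ≡ 0 (mod 27), yet 0 ≡ 0 (mod 27), not 6.

(⇒) fails and (⇐) fails.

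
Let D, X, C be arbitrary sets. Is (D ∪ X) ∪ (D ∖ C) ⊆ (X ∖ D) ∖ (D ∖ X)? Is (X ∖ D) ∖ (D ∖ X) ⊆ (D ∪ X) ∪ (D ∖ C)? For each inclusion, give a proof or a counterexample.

The sets are not equal: only the reverse inclusion holds.

(⊇) Let x ∈ (X ∖ D) ∖ (D ∖ X). Then either x ∈ X and x ∉ D, C; or x ∈ X ∩ C and x ∉ D. In each case x ∈ (D ∪ X) ∪ (D ∖ C), so (X ∖ D) ∖ (D ∖ X) ⊆ (D ∪ X) ∪ (D ∖ C).

(⊆) This inclusion fails. Take D = {1}, X = ∅, C = ∅; then 1 ∈ (D ∪ X) ∪ (D ∖ C) but 1 ∉ (X ∖ D) ∖ (D ∖ X).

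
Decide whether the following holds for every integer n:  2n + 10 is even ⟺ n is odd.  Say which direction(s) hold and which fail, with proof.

(⇒) fails; (⇐) holds.

(⟹) This fails: take n = 2. Then 2n + 10 = 14, which is even, yet n = 2 is even, not odd.

(⟸) Suppose n is odd. Since 2 is even, 2n is even for every n, so 2n + 10 has the same parity as 10, which is even. Hence 2n + 10 is even.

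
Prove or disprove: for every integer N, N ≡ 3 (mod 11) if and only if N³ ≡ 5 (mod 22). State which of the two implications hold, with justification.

(←) The residues r modulo 22 with r³ ≡ 5 (mod 22) are exactly {3}, and each is ≡ 3 (mod 11).

(→) This fails: take N = 14. Then 14 ≡ 3 (mod 11), but 14³ = 2744 ≡ 16 (mod 22), not 5.

Not equivalent: only (⇐) holds.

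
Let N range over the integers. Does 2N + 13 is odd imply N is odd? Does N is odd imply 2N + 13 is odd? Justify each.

Only the converse holds.

(←) Suppose N is odd. Since 2 is even, 2N is even for every N, so 2N + 13 has the same parity as 13, which is odd. Hence 2N + 13 is odd.

(→) This fails: take N = 4. Then 2N + 13 = 21, which is odd, yet N = 4 is even, not odd.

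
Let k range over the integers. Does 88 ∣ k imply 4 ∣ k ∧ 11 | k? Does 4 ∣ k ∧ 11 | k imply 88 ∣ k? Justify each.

(⇒) holds; (⇐) fails.

(⇒) If 88 ∣ k, write k = 88q. Since 88 = 22·4, k = 4·(22q), so 4 ∣ k; and since 88 = 8·11, k = 11·(8q), so 11 ∣ k.

(⇐) This fails: take k = 44. Both 4 ∣ 44 and 11 ∣ 44, yet 44 is not a multiple of 88 (since 44 = 0·88 + 44), so 88 ∤ 44.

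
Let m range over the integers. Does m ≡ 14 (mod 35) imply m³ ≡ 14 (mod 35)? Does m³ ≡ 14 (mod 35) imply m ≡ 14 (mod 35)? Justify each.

[⇒] Suppose m ≡ 14 (mod 35). Write m = 35j + 14. Then (35j + 14)³ = 42875j³ + 51450j² + 20580j + 2744 = 35(1225j³ + 1470j² + 588j + 78) + 14, so m³ ≡ 14 (mod 35).

[⇐] Conversely, suppose m³ ≡ 14 (mod 35). The only residue r in {0, …, 34} with r³ ≡ 14 (mod 35) is r = 14, so m ≡ 14 (mod 35).

The biconditional holds.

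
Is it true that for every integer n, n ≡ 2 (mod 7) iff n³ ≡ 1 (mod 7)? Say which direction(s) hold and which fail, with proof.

Only the forward direction holds.

(⇐) This fails: take n = 1. Then 1³ = 1 ≡ 1 (mod 7), yet 1 ≡ 1 (mod 7), not 2.

(⇒) Suppose n ≡ 2 (mod 7). Write n = 7j + 2. Then (7j + 2)³ = 343j³ + 294j² + 84j + 8 = 7(49j³ + 42j² + 12j + 1) + 1, so n³ ≡ 1 (mod 7).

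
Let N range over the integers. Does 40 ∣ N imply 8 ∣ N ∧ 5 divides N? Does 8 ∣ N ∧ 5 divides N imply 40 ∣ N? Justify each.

Both implications hold.

Converse. Suppose 8 ∣ N and 5 ∣ N. Any common multiple of 8 and 5 is a multiple of their lcm; here gcd(8, 5) = 1, so lcm(8, 5) = 8·5 = 40, so 40 ∣ N.

Forward direction. If 40 ∣ N, write N = 40q. Since 40 = 5·8, N = 8·(5q), so 8 ∣ N; and since 40 = 8·5, N = 5·(8q), so 5 ∣ N.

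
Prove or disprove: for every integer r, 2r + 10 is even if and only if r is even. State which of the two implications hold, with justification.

(⇒) fails; (⇐) holds.

(⟸) Suppose r is even. Since 2 is even, 2r is even for every r, so 2r + 10 has the same parity as 10, which is even. Hence 2r + 10 is even.

(⟹) This fails: take r = 7. Then 2r + 10 = 24, which is even, yet r = 7 is odd, not even.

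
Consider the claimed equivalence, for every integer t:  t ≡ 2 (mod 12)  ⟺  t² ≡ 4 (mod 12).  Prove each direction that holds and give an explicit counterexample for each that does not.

[⇐] This fails: take t = 4. Then 4² = 16 ≡ 4 (mod 12), yet 4 ≡ 4 (mod 12), not 2.

[⇒] Suppose t ≡ 2 (mod 12). Write t = 12j + 2. Then (12j + 2)² = 144j² + 48j + 4 = 12(12j² + 4j) + 4, so t² ≡ 4 (mod 12).

Only the forward implication holds.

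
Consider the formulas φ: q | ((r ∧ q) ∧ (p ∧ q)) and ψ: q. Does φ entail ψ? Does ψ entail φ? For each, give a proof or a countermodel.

Both directions hold; the statement is true.

[⇒] Assume the antecedent. If p is true, the antecedent forces (p = T, q = T, r = F) or (p = T, q = T, r = T), and q holds there. If p is false, the antecedent forces (p = F, q = T, r = F) or (p = F, q = T, r = T), and q holds there. Either way q holds.

[⇐] Assume the antecedent. If p is true, the antecedent forces (p = T, q = T, r = F) or (p = T, q = T, r = T), and q | ((r ∧ q) ∧ (p ∧ q)) holds there. If p is false, the antecedent forces (p = F, q = T, r = F) or (p = F, q = T, r = T), and q | ((r ∧ q) ∧ (p ∧ q)) holds there. Either way q | ((r ∧ q) ∧ (p ∧ q)) holds.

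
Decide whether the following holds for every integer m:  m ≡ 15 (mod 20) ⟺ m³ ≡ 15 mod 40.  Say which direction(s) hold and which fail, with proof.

The forward direction fails; the converse holds.

(→) This fails: take m = 35. Then 35 ≡ 15 (mod 20), but 35³ = 42875 ≡ 35 (mod 40), not 15.

(←) Conversely, the residues r modulo 40 with r³ ≡ 15 (mod 40) are exactly {15}, and each is ≡ 15 (mod 20).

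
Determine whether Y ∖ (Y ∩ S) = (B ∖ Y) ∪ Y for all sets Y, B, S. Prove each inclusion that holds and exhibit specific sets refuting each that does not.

Only the forward inclusion holds.

Forward inclusion. Let x ∈ Y ∖ (Y ∩ S). Then either x ∈ Y and x ∉ B, S; or x ∈ Y ∩ B and x ∉ S. In each case x ∈ (B ∖ Y) ∪ Y, so Y ∖ (Y ∩ S) ⊆ (B ∖ Y) ∪ Y.

Reverse inclusion. This inclusion fails. Take Y = ∅, B = {1}, S = ∅; then 1 ∈ (B ∖ Y) ∪ Y but 1 ∉ Y ∖ (Y ∩ S).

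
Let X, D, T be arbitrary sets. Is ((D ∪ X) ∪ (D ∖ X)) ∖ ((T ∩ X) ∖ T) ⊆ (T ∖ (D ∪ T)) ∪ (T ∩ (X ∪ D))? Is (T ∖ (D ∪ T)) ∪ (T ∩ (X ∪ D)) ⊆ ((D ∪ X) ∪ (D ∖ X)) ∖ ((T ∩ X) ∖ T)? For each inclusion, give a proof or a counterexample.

(⟹) This inclusion fails. Take X = {1}, D = ∅, T = ∅; then 1 ∈ ((D ∪ X) ∪ (D ∖ X)) ∖ ((T ∩ X) ∖ T) but 1 ∉ (T ∖ (D ∪ T)) ∪ (T ∩ (X ∪ D)).

(⟸) Let x ∈ (T ∖ (D ∪ T)) ∪ (T ∩ (X ∪ D)). Then either x ∈ X ∩ T and x ∉ D; or x ∈ D ∩ T and x ∉ X; or x ∈ X ∩ D ∩ T. In each case x ∈ ((D ∪ X) ∪ (D ∖ X)) ∖ ((T ∩ X) ∖ T), so (T ∖ (D ∪ T)) ∪ (T ∩ (X ∪ D)) ⊆ ((D ∪ X) ∪ (D ∖ X)) ∖ ((T ∩ X) ∖ T).

Only the reverse inclusion holds.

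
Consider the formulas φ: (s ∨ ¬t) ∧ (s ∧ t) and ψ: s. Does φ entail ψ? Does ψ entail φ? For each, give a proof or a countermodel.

(⟹) Assume the antecedent. If t is true, the antecedent forces (t = T, s = T), and s holds there. If t is false, the antecedent cannot hold. Either way s holds.

(⟸) This fails. Under t = F, s = T, the left side is false but the right side is true.

Only the forward direction holds.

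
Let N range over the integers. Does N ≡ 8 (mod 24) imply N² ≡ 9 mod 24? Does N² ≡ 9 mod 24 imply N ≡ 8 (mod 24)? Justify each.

(→) This fails: take N = 8. Then 8 ≡ 8 (mod 24), but 8² = 64 ≡ 16 (mod 24), not 9.

(←) This fails: take N = 3. Then 3² = 9 ≡ 9 (mod 24), yet 3 ≡ 3 (mod 24), not 8.

(⇒) fails and (⇐) fails.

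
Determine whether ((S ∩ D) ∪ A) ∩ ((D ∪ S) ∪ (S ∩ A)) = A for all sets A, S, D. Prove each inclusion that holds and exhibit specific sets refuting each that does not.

Neither inclusion holds.

(⊆) This inclusion fails. Take A = ∅, S = {1}, D = {1}; then 1 ∈ ((S ∩ D) ∪ A) ∩ ((D ∪ S) ∪ (S ∩ A)) but 1 ∉ A.

(⊇) This inclusion fails. Take A = {1}, S = ∅, D = ∅; then 1 ∈ A but 1 ∉ ((S ∩ D) ∪ A) ∩ ((D ∪ S) ∪ (S ∩ A)).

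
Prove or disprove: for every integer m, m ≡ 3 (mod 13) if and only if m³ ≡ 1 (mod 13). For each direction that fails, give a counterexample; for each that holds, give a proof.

Not equivalent: only (⇒) holds.

(⟹) Suppose m ≡ 3 (mod 13). Write m = 13j + 3. Then (13j + 3)³ = 2197j³ + 1521j² + 351j + 27 = 13(169j³ + 117j² + 27j + 2) + 1, so m³ ≡ 1 (mod 13).

(⟸) This fails: take m = 1. Then 1³ = 1 ≡ 1 (mod 13), yet 1 ≡ 1 (mod 13), not 3.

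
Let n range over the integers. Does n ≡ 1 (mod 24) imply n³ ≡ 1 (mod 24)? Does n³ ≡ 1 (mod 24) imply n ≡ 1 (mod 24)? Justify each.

Forward direction. Suppose n ≡ 1 (mod 24). Write n = 24j + 1. Then (24j + 1)³ = 13824j³ + 1728j² + 72j + 1 = 24(576j³ + 72j² + 3j) + 1, so n³ ≡ 1 (mod 24).

Converse. Suppose n³ ≡ 1 (mod 24). The only residue r in {0, …, 23} with r³ ≡ 1 (mod 24) is r = 1, so n ≡ 1 (mod 24).

Both directions hold.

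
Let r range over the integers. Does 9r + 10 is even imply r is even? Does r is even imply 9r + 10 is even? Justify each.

Both implications hold.

(→) Suppose 9r + 10 is even. Since 9 is odd, 9r and r have the same parity, so 9r + 10 ≡ r + 10 (mod 2). As 10 is even, 9r + 10 is even exactly when r is even. Thus r is even.

(←) Conversely, suppose r is even; write r = 2j. Then 9r + 10 = 9·(2j) + 10 = 2·9j + 10, which is even.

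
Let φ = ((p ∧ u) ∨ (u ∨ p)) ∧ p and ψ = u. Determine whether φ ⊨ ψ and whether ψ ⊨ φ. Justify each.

Neither direction holds.

(→) This fails. Under u = F, p = T, the left side is true but the right side is false.

(←) This fails. Under u = T, p = F, the left side is false but the right side is true.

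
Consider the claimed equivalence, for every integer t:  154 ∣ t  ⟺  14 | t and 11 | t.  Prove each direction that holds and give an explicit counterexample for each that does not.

Equivalent; both directions hold.

(→) If 154 ∣ t, write t = 154q. Since 154 = 11·14, t = 14·(11q), so 14 ∣ t; and since 154 = 14·11, t = 11·(14q), so 11 ∣ t.

(←) Suppose 14 ∣ t and 11 ∣ t. Any common multiple of 14 and 11 is a multiple of their lcm; here gcd(14, 11) = 1, so lcm(14, 11) = 14·11 = 154, so 154 ∣ t.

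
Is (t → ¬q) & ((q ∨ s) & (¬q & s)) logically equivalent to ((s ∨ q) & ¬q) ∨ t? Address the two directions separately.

(⇒) holds; (⇐) fails.

(⇒) Assume the antecedent. If q is true, the antecedent cannot hold. If q is false, the antecedent forces (q = F, t = F, s = T) or (q = F, t = T, s = T), and ((s ∨ q) & ¬q) ∨ t holds there. Either way ((s ∨ q) & ¬q) ∨ t holds.

(⇐) This fails. Under q = F, t = T, s = F, the left side is false but the right side is true.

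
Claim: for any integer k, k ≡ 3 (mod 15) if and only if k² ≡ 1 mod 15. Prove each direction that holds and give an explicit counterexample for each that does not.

(⟹) This fails: take k = 3. Then 3 ≡ 3 (mod 15), but 3² = 9 ≡ 9 (mod 15), not 1.

(⟸) This fails: take k = 1. Then 1² = 1 ≡ 1 (mod 15), yet 1 ≡ 1 (mod 15), not 3.

(⇒) fails and (⇐) fails.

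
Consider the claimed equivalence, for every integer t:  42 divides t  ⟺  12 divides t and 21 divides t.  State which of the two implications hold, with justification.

(⇒) fails; (⇐) holds.

Converse. Suppose 12 ∣ t and 21 ∣ t. Any common multiple of 12 and 21 is a multiple of their lcm; here lcm(12, 21) = 12·21/gcd(12, 21) = 252/3 = 84, so 84 ∣ t. Since 42 ∣ 84, it follows that 42 ∣ t.

Forward direction. This fails: take t = 42. Certainly 42 ∣ 42, but 12 ∤ 42.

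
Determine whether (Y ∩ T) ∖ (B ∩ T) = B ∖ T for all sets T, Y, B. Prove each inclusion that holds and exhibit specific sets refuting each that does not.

Both inclusions fail.

Forward inclusion. This inclusion fails. Take T = {1}, Y = {1}, B = ∅; then 1 ∈ (Y ∩ T) ∖ (B ∩ T) but 1 ∉ B ∖ T.

Reverse inclusion. This inclusion fails. Take T = ∅, Y = ∅, B = {1}; then 1 ∈ B ∖ T but 1 ∉ (Y ∩ T) ∖ (B ∩ T).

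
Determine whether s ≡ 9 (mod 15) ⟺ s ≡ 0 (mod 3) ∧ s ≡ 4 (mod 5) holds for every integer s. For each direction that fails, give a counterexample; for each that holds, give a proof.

Both directions hold; the statement is true.

[⇒] Suppose s ≡ 9 (mod 15); write s = 15j + 9. Since 3 ∣ 15, reducing mod 3 gives s ≡ 9 ≡ 0 (mod 3); since 5 ∣ 15, reducing mod 5 gives s ≡ 9 ≡ 4 (mod 5).

[⇐] Conversely, if s ≡ 0 (mod 3) and s ≡ 4 (mod 5), then by the Chinese remainder theorem s ≡ 9 (mod 15). This is exactly s ≡ 9 (mod 15).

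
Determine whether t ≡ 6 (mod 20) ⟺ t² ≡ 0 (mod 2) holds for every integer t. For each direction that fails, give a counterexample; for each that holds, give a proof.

Not equivalent: only (⇒) holds.

[⇒] Suppose t ≡ 6 (mod 20). Then t² ≡ 6² = 36 (mod 20), and since 2 ∣ 20, also t² ≡ 0 (mod 2).

[⇐] This fails: take t = 0. Then 0² = 0 ≡ 0 (mod 2), yet 0 ≡ 0 (mod 20), not 6.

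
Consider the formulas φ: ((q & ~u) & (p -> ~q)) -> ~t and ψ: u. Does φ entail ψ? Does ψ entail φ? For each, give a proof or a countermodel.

Only the reverse direction holds.

Forward direction. This fails. Under p = F, t = F, q = F, u = F, the left side is true but the right side is false.

Converse. Assume the antecedent. If u is true, ((q & ~u) & (p -> ~q)) -> ~t reduces to true regardless of the other variables. If u is false, the antecedent cannot hold. Either way ((q & ~u) & (p -> ~q)) -> ~t holds.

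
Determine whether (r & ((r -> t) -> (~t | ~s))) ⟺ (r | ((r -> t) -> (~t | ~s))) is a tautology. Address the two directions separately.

Only the forward implication holds.

(→) Assume the antecedent. If r is true, r | ((r -> t) -> (~t | ~s)) reduces to true regardless of the other variables. If r is false, the antecedent cannot hold. Either way r | ((r -> t) -> (~t | ~s)) holds.

(←) This fails. Under r = F, t = F, s = F, the left side is false but the right side is true.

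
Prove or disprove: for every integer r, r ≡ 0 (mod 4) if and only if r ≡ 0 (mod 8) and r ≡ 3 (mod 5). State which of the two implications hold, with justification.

Not equivalent: only (⇐) holds.

(⇒) This fails: r = 0 gives 0 ≡ 0 (mod 4) but 0 ≡ 0 (mod 5), so the conjunction on the right does not hold.

(⇐) Conversely, if r ≡ 0 (mod 8) and r ≡ 3 (mod 5), then by the Chinese remainder theorem r ≡ 8 (mod 40). Since 8 ≡ 0 (mod 4) and 4 ∣ 40, we get r ≡ 0 (mod 4).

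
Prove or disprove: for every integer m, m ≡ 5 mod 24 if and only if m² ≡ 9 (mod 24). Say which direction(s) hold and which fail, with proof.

Neither implication holds.

(→) This fails: take m = 5. Then 5 ≡ 5 (mod 24), but 5² = 25 ≡ 1 (mod 24), not 9.

(←) This fails: take m = 3. Then 3² = 9 ≡ 9 (mod 24), yet 3 ≡ 3 (mod 24), not 5.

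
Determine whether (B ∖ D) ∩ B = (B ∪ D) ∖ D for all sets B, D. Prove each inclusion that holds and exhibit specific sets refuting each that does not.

(⟸) Let x ∈ (B ∪ D) ∖ D. Then x ∈ B and x ∉ D, from which x ∈ (B ∖ D) ∩ B.

(⟹) Let x ∈ (B ∖ D) ∩ B. Then x ∈ B and x ∉ D, from which x ∈ (B ∪ D) ∖ D.

Both inclusions hold.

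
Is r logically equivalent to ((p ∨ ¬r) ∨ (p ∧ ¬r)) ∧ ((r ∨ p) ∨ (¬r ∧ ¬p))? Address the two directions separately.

(⇒) fails and (⇐) fails.

(⇒) This fails. Under r = T, p = F, the left side is true but the right side is false.

(⇐) This fails. Under r = F, p = F, the left side is false but the right side is true.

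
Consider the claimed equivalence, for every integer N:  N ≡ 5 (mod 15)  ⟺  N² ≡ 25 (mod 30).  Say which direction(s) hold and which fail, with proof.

Neither implication holds.

(⇒) This fails: take N = 20. Then 20 ≡ 5 (mod 15), but 20² = 400 ≡ 10 (mod 30), not 25.

(⇐) This fails: take N = 25. Then 25² = 625 ≡ 25 (mod 30), yet 25 ≡ 10 (mod 15), not 5.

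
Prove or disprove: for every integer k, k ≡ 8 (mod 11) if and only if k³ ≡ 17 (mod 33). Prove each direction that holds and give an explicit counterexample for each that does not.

Not equivalent: only (⇐) holds.

[⇒] This fails: take k = 19. Then 19 ≡ 8 (mod 11), but 19³ = 6859 ≡ 28 (mod 33), not 17.

[⇐] Conversely, the residues r modulo 33 with r³ ≡ 17 (mod 33) are exactly {8}, and each is ≡ 8 (mod 11).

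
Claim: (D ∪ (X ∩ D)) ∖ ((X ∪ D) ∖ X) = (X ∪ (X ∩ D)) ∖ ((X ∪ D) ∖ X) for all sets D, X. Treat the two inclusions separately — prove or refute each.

(⊆) holds; (⊇) fails.

(⟸) This inclusion fails. Take D = ∅, X = {1}; then 1 ∈ (X ∪ (X ∩ D)) ∖ ((X ∪ D) ∖ X) but 1 ∉ (D ∪ (X ∩ D)) ∖ ((X ∪ D) ∖ X).

(⟹) Let x ∈ (D ∪ (X ∩ D)) ∖ ((X ∪ D) ∖ X). Then x ∈ D ∩ X, from which x ∈ (X ∪ (X ∩ D)) ∖ ((X ∪ D) ∖ X).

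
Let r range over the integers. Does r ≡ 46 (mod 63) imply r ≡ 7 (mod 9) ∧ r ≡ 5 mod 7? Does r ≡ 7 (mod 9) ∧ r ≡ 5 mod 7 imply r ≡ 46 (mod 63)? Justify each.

Both directions fail.

(⟹) This fails: r = 46 gives 46 ≡ 46 (mod 63) but 46 ≡ 1 (mod 9), so the conjunction on the right does not hold.

(⟸) This fails: r = 61 satisfies both congruences on the right (61 ≡ 7 mod 9 and 61 ≡ 5 mod 7) yet 61 ≡ 61 (mod 63), not 46.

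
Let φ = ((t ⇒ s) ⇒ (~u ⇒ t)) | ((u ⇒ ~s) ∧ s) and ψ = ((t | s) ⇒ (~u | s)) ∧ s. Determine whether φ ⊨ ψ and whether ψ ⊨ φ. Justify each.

Only the converse holds.

Forward direction. This fails. Under u = T, s = F, t = F, the left side is true but the right side is false.

Converse. Assume the antecedent. If u is true, the consequent reduces to true regardless of the other variables. If u is false, the antecedent forces (u = F, s = T, t = F) or (u = F, s = T, t = T), and the consequent holds there. Either way the consequent holds.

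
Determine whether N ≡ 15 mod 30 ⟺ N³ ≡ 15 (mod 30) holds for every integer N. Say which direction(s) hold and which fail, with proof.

[⇒] Suppose N ≡ 15 mod 30. Write N = 30j + 15. Then (30j + 15)³ = 27000j³ + 40500j² + 20250j + 3375 = 30(900j³ + 1350j² + 675j + 112) + 15, so N³ ≡ 15 (mod 30).

[⇐] Conversely, suppose N³ ≡ 15 (mod 30). The only residue r in {0, …, 29} with r³ ≡ 15 (mod 30) is r = 15, so N ≡ 15 (mod 30).

Both directions hold; the statement is true.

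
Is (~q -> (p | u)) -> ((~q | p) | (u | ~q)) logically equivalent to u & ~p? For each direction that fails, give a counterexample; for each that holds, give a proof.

[⇒] This fails. Under q = F, p = F, u = F, the left side is true but the right side is false.

[⇐] Assume the antecedent. If q is true, the antecedent forces (q = T, p = F, u = T), and the consequent holds there. If q is false, the consequent reduces to true regardless of the other variables. Either way the consequent holds.

Only the reverse direction holds.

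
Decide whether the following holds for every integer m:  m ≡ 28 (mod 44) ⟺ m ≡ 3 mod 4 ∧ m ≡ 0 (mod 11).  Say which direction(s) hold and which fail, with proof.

(⇒) fails and (⇐) fails.

(⟹) This fails: m = 28 gives 28 ≡ 28 (mod 44) but 28 ≡ 0 (mod 4), so the conjunction on the right does not hold.

(⟸) This fails: m = 11 satisfies both congruences on the right (11 ≡ 3 mod 4 and 11 ≡ 0 mod 11) yet 11 ≡ 11 (mod 44), not 28.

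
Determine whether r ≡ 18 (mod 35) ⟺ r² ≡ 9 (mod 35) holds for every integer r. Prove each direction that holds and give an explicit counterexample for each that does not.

Only the forward implication holds.

Forward direction. Suppose r ≡ 18 (mod 35). Write r = 35j + 18. Then (35j + 18)² = 1225j² + 1260j + 324 = 35(35j² + 36j + 9) + 9, so r² ≡ 9 (mod 35).

Converse. This fails: take r = 3. Then 3² = 9 ≡ 9 (mod 35), yet 3 ≡ 3 (mod 35), not 18.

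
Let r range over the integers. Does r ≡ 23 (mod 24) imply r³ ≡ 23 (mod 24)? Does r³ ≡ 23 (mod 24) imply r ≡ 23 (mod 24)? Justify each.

(⇐) Suppose r³ ≡ 23 (mod 24). The only residue r in {0, …, 23} with r³ ≡ 23 (mod 24) is r = 23, so r ≡ 23 (mod 24).

(⇒) Suppose r ≡ 23 (mod 24). Write r = 24j + 23. Then (24j + 23)³ = 13824j³ + 39744j² + 38088j + 12167 = 24(576j³ + 1656j² + 1587j + 506) + 23, so r³ ≡ 23 (mod 24).

Both directions hold; the statement is true.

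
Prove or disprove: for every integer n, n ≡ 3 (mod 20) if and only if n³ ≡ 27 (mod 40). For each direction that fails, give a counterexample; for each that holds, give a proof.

(⟹) This fails: take n = 23. Then 23 ≡ 3 (mod 20), but 23³ = 12167 ≡ 7 (mod 40), not 27.

(⟸) Conversely, the residues r modulo 40 with r³ ≡ 27 (mod 40) are exactly {3}, and each is ≡ 3 (mod 20).

Only the converse holds.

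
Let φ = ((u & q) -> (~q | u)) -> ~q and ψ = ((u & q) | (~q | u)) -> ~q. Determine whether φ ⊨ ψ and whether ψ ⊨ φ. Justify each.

Forward direction. Assume the antecedent. If q is true, the antecedent cannot hold. If q is false, ((u & q) | (~q | u)) -> ~q reduces to true regardless of the other variables. Either way ((u & q) | (~q | u)) -> ~q holds.

Converse. This fails. Under q = T, u = F, the left side is false but the right side is true.

Not equivalent: only (⇒) holds.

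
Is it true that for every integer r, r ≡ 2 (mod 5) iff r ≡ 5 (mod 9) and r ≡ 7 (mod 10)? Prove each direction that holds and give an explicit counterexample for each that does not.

Only the reverse direction holds.

(⟸) If r ≡ 5 (mod 9) and r ≡ 7 (mod 10), then by the Chinese remainder theorem r ≡ 77 (mod 90). Since 77 ≡ 2 (mod 5) and 5 ∣ 90, we get r ≡ 2 (mod 5).

(⟹) This fails: r = 32 gives 32 ≡ 2 (mod 5) but 32 ≡ 2 (mod 10), so the conjunction on the right does not hold.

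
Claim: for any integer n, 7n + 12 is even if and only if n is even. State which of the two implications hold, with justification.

(⟹) Suppose 7n + 12 is even. Since 7 is odd, 7n and n have the same parity, so 7n + 12 ≡ n + 12 (mod 2). As 12 is even, 7n + 12 is even exactly when n is even. Thus n is even.

(⟸) Conversely, suppose n is even; write n = 2j. Then 7n + 12 = 7·(2j) + 12 = 2·7j + 12, which is even.

Both directions hold.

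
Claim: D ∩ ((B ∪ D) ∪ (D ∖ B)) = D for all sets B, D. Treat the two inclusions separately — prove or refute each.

The two sets are equal.

Forward inclusion. Let x ∈ D ∩ ((B ∪ D) ∪ (D ∖ B)). Then either x ∈ D and x ∉ B; or x ∈ B ∩ D. In each case x ∈ D, so D ∩ ((B ∪ D) ∪ (D ∖ B)) ⊆ D.

Reverse inclusion. Let x ∈ D. Then either x ∈ D and x ∉ B; or x ∈ B ∩ D. In each case x ∈ D ∩ ((B ∪ D) ∪ (D ∖ B)), so D ⊆ D ∩ ((B ∪ D) ∪ (D ∖ B)).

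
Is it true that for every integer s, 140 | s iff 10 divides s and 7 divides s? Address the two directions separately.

(→) If 140 ∣ s, write s = 140q. Since 140 = 14·10, s = 10·(14q), so 10 ∣ s; and since 140 = 20·7, s = 7·(20q), so 7 ∣ s.

(←) This fails: take s = 70. Both 10 ∣ 70 and 7 ∣ 70, yet 70 is not a multiple of 140 (since 70 = 0·140 + 70), so 140 ∤ 70.

Only the forward direction holds.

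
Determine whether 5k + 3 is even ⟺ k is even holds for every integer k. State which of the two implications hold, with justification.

Neither implication holds.

(→) This fails: k = 5 gives 5k + 3 = 28, which is even, but 5 is odd, not even.

(←) This also fails: k = 0 is even, but 5k + 3 = 3 is odd, not even.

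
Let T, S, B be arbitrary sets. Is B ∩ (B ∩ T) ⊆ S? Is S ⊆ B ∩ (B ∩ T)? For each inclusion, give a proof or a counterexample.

(⊆) This inclusion fails. Take T = {1}, S = ∅, B = {1}; then 1 ∈ B ∩ (B ∩ T) but 1 ∉ S.

(⊇) This inclusion fails. Take T = ∅, S = {1}, B = ∅; then 1 ∈ S but 1 ∉ B ∩ (B ∩ T).

(⊆) fails and (⊇) fails.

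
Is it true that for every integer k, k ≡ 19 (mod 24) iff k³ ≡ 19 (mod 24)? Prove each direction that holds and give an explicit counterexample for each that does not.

(→) Suppose k ≡ 19 (mod 24). Write k = 24j + 19. Then (24j + 19)³ = 13824j³ + 32832j² + 25992j + 6859 = 24(576j³ + 1368j² + 1083j + 285) + 19, so k³ ≡ 19 (mod 24).

(←) Conversely, suppose k³ ≡ 19 (mod 24). The only residue r in {0, …, 23} with r³ ≡ 19 (mod 24) is r = 19, so k ≡ 19 (mod 24).

Both directions hold; the statement is true.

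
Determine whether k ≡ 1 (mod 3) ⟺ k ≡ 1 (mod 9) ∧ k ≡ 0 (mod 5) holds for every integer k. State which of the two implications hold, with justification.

(⇒) This fails: k = 1 gives 1 ≡ 1 (mod 3) but 1 ≡ 1 (mod 5), so the conjunction on the right does not hold.

(⇐) Conversely, if k ≡ 1 (mod 9) and k ≡ 0 (mod 5), then by the Chinese remainder theorem k ≡ 10 (mod 45). Since 10 ≡ 1 (mod 3) and 3 ∣ 45, we get k ≡ 1 (mod 3).

The forward direction fails; the converse holds.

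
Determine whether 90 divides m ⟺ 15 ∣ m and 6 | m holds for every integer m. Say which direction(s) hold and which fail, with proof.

The forward direction holds; the converse fails.

[⇒] If 90 ∣ m, write m = 90q. Since 90 = 6·15, m = 15·(6q), so 15 ∣ m; and since 90 = 15·6, m = 6·(15q), so 6 ∣ m.

[⇐] This fails: take m = 30. Both 15 ∣ 30 and 6 ∣ 30, yet 30 is not a multiple of 90 (since 30 = 0·90 + 30), so 90 ∤ 30.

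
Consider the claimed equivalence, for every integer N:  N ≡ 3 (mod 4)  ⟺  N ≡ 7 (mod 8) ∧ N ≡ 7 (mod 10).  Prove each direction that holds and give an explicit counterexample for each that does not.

Only the converse holds.

Converse. If N ≡ 7 (mod 8) and N ≡ 7 (mod 10), then by the Chinese remainder theorem N ≡ 7 (mod 40). Since 7 ≡ 3 (mod 4) and 4 ∣ 40, we get N ≡ 3 (mod 4).

Forward direction. This fails: N = 3 gives 3 ≡ 3 (mod 4) but 3 ≡ 3 (mod 8), so the conjunction on the right does not hold.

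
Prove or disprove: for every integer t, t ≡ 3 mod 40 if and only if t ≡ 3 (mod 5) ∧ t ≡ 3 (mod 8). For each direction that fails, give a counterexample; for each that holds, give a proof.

Forward direction. Suppose t ≡ 3 (mod 40); write t = 40j + 3. Since 5 ∣ 40, reducing mod 5 gives t ≡ 3 (mod 5); since 8 ∣ 40, reducing mod 8 gives t ≡ 3 (mod 8).

Converse. If t ≡ 3 (mod 5) and t ≡ 3 (mod 8), then by the Chinese remainder theorem t ≡ 3 (mod 40). This is exactly t ≡ 3 (mod 40).

Both directions hold; the statement is true.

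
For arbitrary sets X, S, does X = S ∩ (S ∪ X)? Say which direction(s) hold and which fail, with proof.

Forward inclusion. This inclusion fails. Take X = {1}, S = ∅; then 1 ∈ X but 1 ∉ S ∩ (S ∪ X).

Reverse inclusion. This inclusion fails. Take X = ∅, S = {1}; then 1 ∈ S ∩ (S ∪ X) but 1 ∉ X.

Both inclusions fail.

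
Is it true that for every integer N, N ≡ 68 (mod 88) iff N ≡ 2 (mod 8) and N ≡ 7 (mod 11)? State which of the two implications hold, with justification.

(⟹) This fails: N = 68 gives 68 ≡ 68 (mod 88) but 68 ≡ 4 (mod 8), so the conjunction on the right does not hold.

(⟸) This fails: N = 18 satisfies both congruences on the right (18 ≡ 2 mod 8 and 18 ≡ 7 mod 11) yet 18 ≡ 18 (mod 88), not 68.

Neither direction holds.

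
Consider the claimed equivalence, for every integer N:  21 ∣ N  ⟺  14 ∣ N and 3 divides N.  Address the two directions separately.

Not equivalent: only (⇐) holds.

(⟹) This fails: take N = 21. Certainly 21 ∣ 21, but 14 ∤ 21.

(⟸) Suppose 14 ∣ N and 3 ∣ N. Any common multiple of 14 and 3 is a multiple of their lcm; here gcd(14, 3) = 1, so lcm(14, 3) = 14·3 = 42, so 42 ∣ N. Since 21 ∣ 42, it follows that 21 ∣ N.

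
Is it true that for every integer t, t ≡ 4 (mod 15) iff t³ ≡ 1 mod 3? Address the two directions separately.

Forward direction. Suppose t ≡ 4 (mod 15). Then t³ ≡ 4³ = 64 (mod 15), and since 3 ∣ 15, also t³ ≡ 1 (mod 3).

Converse. This fails: take t = 1. Then 1³ = 1 ≡ 1 (mod 3), yet 1 ≡ 1 (mod 15), not 4.

Only the forward implication holds.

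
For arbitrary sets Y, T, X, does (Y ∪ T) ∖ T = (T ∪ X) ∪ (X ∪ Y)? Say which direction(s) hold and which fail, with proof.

(⊆) Let x ∈ (Y ∪ T) ∖ T. Then either x ∈ Y and x ∉ T, X; or x ∈ Y ∩ X and x ∉ T. In each case x ∈ (T ∪ X) ∪ (X ∪ Y), so (Y ∪ T) ∖ T ⊆ (T ∪ X) ∪ (X ∪ Y).

(⊇) This inclusion fails. Take Y = ∅, T = {1}, X = ∅; then 1 ∈ (T ∪ X) ∪ (X ∪ Y) but 1 ∉ (Y ∪ T) ∖ T.

(⊆) holds; (⊇) fails.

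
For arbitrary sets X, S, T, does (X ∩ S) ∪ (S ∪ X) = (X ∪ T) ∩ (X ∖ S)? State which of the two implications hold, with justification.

The sets are not equal: only the reverse inclusion holds.

(⊆) This inclusion fails. Take X = ∅, S = {1}, T = ∅; then 1 ∈ (X ∩ S) ∪ (S ∪ X) but 1 ∉ (X ∪ T) ∩ (X ∖ S).

(⊇) Let x ∈ (X ∪ T) ∩ (X ∖ S). Then either x ∈ X and x ∉ S, T; or x ∈ X ∩ T and x ∉ S. In each case x ∈ (X ∩ S) ∪ (S ∪ X), so (X ∪ T) ∩ (X ∖ S) ⊆ (X ∩ S) ∪ (S ∪ X).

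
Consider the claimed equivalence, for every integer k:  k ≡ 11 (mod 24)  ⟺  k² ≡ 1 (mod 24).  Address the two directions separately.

The forward direction holds; the converse fails.

(→) Suppose k ≡ 11 (mod 24). Write k = 24j + 11. Then (24j + 11)² = 576j² + 528j + 121 = 24(24j² + 22j + 5) + 1, so k² ≡ 1 (mod 24).

(←) This fails: take k = 1. Then 1² = 1 ≡ 1 (mod 24), yet 1 ≡ 1 (mod 24), not 11.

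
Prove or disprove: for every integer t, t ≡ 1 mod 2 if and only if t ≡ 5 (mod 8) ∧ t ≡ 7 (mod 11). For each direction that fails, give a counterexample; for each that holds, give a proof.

(⇒) fails; (⇐) holds.

(⇐) If t ≡ 5 (mod 8) and t ≡ 7 (mod 11), then by the Chinese remainder theorem t ≡ 29 (mod 88). Since 29 ≡ 1 (mod 2) and 2 ∣ 88, we get t ≡ 1 (mod 2).

(⇒) This fails: t = 1 gives 1 ≡ 1 (mod 2) but 1 ≡ 1 (mod 8), so the conjunction on the right does not hold.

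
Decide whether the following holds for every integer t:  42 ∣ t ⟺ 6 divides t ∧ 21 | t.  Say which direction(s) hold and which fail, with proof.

Both directions hold.

(⟸) Suppose 6 ∣ t and 21 ∣ t. Any common multiple of 6 and 21 is a multiple of their lcm; here lcm(6, 21) = 6·21/gcd(6, 21) = 126/3 = 42, so 42 ∣ t.

(⟹) If 42 ∣ t, write t = 42q. Since 42 = 7·6, t = 6·(7q), so 6 ∣ t; and since 42 = 2·21, t = 21·(2q), so 21 ∣ t.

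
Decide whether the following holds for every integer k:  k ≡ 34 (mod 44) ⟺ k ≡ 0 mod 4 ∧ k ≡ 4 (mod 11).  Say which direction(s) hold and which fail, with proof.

(⇒) This fails: k = 34 gives 34 ≡ 34 (mod 44) but 34 ≡ 2 (mod 4), so the conjunction on the right does not hold.

(⇐) This fails: k = 4 satisfies both congruences on the right (4 ≡ 0 mod 4 and 4 ≡ 4 mod 11) yet 4 ≡ 4 (mod 44), not 34.

Both directions fail.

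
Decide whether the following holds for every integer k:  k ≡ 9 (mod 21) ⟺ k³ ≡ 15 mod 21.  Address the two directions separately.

(⇒) Suppose k ≡ 9 (mod 21). Write k = 21j + 9. Then (21j + 9)³ = 9261j³ + 11907j² + 5103j + 729 = 21(441j³ + 567j² + 243j + 34) + 15, so k³ ≡ 15 (mod 21).

(⇐) This fails: take k = 15. Then 15³ = 3375 ≡ 15 (mod 21), yet 15 ≡ 15 (mod 21), not 9.

Not equivalent: only (⇒) holds.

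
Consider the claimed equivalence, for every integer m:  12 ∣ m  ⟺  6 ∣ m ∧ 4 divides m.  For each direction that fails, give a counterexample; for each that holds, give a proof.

(→) If 12 ∣ m, write m = 12q. Since 12 = 2·6, m = 6·(2q), so 6 ∣ m; and since 12 = 3·4, m = 4·(3q), so 4 ∣ m.

(←) Suppose 6 ∣ m and 4 ∣ m. Any common multiple of 6 and 4 is a multiple of their lcm; here lcm(6, 4) = 6·4/gcd(6, 4) = 24/2 = 12, so 12 ∣ m.

Both directions hold.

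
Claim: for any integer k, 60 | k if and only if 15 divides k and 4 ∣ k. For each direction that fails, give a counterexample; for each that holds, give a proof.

(←) Suppose 15 ∣ k and 4 ∣ k. Any common multiple of 15 and 4 is a multiple of their lcm; here gcd(15, 4) = 1, so lcm(15, 4) = 15·4 = 60, so 60 ∣ k.

(→) If 60 ∣ k, write k = 60q. Since 60 = 4·15, k = 15·(4q), so 15 ∣ k; and since 60 = 15·4, k = 4·(15q), so 4 ∣ k.

Equivalent; both directions hold.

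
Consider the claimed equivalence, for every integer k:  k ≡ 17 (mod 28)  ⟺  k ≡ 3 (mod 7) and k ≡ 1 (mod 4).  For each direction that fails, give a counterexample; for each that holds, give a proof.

Both directions hold.

(→) Suppose k ≡ 17 (mod 28); write k = 28j + 17. Since 7 ∣ 28, reducing mod 7 gives k ≡ 17 ≡ 3 (mod 7); since 4 ∣ 28, reducing mod 4 gives k ≡ 17 ≡ 1 (mod 4).

(←) Conversely, if k ≡ 3 (mod 7) and k ≡ 1 (mod 4), then by the Chinese remainder theorem k ≡ 17 (mod 28). This is exactly k ≡ 17 (mod 28).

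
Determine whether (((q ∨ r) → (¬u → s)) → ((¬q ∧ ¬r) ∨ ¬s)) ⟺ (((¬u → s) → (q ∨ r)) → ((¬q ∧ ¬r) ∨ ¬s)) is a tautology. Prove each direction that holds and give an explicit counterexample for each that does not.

(⇒) Assume the antecedent. If s is true, the antecedent forces (q = F, u = F, r = F, s = T) or (q = F, u = T, r = F, s = T), and the consequent holds there. If s is false, the consequent reduces to true regardless of the other variables. Either way the consequent holds.

(⇐) Assume the antecedent. If s is true, the antecedent forces (q = F, u = F, r = F, s = T) or (q = F, u = T, r = F, s = T), and the consequent holds there. If s is false, the consequent reduces to true regardless of the other variables. Either way the consequent holds.

The biconditional holds.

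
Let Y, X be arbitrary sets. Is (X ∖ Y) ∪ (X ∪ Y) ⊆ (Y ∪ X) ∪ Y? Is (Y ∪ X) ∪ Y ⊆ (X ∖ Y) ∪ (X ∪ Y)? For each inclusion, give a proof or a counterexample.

(⟹) Let x ∈ (X ∖ Y) ∪ (X ∪ Y). Then either x ∈ Y and x ∉ X; or x ∈ X and x ∉ Y; or x ∈ Y ∩ X. In each case x ∈ (Y ∪ X) ∪ Y, so (X ∖ Y) ∪ (X ∪ Y) ⊆ (Y ∪ X) ∪ Y.

(⟸) Let x ∈ (Y ∪ X) ∪ Y. Then either x ∈ Y and x ∉ X; or x ∈ X and x ∉ Y; or x ∈ Y ∩ X. In each case x ∈ (X ∖ Y) ∪ (X ∪ Y), so (Y ∪ X) ∪ Y ⊆ (X ∖ Y) ∪ (X ∪ Y).

Both inclusions hold; the sets are equal.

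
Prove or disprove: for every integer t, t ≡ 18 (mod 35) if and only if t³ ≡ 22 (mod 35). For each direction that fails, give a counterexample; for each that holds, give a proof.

(⟹) Suppose t ≡ 18 (mod 35). Write t = 35j + 18. Then (35j + 18)³ = 42875j³ + 66150j² + 34020j + 5832 = 35(1225j³ + 1890j² + 972j + 166) + 22, so t³ ≡ 22 (mod 35).

(⟸) This fails: take t = 8. Then 8³ = 512 ≡ 22 (mod 35), yet 8 ≡ 8 (mod 35), not 18.

The forward direction holds; the converse fails.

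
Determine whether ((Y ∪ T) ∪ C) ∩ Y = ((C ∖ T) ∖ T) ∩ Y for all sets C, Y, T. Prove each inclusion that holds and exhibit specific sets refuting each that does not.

(⊆) fails; (⊇) holds.

(⊆) This inclusion fails. Take C = ∅, Y = {1}, T = ∅; then 1 ∈ ((Y ∪ T) ∪ C) ∩ Y but 1 ∉ ((C ∖ T) ∖ T) ∩ Y.

(⊇) Let x ∈ ((C ∖ T) ∖ T) ∩ Y. Then x ∈ C ∩ Y and x ∉ T, from which x ∈ ((Y ∪ T) ∪ C) ∩ Y.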